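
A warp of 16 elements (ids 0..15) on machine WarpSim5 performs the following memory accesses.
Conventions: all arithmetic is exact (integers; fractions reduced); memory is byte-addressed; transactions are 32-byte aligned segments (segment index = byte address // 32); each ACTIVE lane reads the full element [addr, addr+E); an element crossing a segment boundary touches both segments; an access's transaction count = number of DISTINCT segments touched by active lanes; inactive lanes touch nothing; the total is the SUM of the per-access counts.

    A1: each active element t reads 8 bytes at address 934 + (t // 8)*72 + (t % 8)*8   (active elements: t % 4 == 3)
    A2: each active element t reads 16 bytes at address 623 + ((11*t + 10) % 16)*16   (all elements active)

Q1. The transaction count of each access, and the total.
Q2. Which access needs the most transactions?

A1: 5 transactions
A2: 9 transactions

Answer: 5,9; total 14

Answer: A2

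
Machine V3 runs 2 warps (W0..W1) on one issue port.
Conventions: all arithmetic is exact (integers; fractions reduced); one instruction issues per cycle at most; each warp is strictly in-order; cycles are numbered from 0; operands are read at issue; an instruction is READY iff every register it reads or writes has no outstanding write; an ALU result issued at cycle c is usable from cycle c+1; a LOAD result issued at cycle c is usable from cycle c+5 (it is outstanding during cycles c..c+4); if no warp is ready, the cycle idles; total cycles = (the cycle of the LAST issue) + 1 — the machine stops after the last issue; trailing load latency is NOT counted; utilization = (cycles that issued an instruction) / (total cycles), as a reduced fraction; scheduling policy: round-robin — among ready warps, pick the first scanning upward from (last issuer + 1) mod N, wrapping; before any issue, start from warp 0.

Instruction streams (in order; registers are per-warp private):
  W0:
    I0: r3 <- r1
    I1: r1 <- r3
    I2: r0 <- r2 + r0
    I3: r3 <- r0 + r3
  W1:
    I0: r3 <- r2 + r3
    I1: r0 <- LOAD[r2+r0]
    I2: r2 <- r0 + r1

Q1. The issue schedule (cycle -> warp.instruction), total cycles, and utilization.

cycle 0: W0.I0
cycle 1: W1.I0
cycle 2: W0.I1
cycle 3: W1.I1
cycle 4: W0.I2
cycle 5: W0.I3
cycle 6: idle
cycle 7: idle
cycle 8: W1.I2

Answer: 9 cycles, utilization 7/9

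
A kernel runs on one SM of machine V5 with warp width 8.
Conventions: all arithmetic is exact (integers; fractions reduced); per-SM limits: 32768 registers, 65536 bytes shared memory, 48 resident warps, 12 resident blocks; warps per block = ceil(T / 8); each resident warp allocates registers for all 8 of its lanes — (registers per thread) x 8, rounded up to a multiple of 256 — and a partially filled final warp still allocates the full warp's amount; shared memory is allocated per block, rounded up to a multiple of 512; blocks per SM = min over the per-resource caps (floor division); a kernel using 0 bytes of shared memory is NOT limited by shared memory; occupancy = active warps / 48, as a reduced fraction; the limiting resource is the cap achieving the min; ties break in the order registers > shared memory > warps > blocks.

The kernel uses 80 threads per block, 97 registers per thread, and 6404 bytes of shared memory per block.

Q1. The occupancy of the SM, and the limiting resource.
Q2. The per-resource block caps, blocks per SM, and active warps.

Answer: occupancy 5/8, limited by registers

registers: 3 blocks
shared memory: 9 blocks
warps: 4 blocks
blocks: 12 blocks

Answer: 3 blocks, 30 active warps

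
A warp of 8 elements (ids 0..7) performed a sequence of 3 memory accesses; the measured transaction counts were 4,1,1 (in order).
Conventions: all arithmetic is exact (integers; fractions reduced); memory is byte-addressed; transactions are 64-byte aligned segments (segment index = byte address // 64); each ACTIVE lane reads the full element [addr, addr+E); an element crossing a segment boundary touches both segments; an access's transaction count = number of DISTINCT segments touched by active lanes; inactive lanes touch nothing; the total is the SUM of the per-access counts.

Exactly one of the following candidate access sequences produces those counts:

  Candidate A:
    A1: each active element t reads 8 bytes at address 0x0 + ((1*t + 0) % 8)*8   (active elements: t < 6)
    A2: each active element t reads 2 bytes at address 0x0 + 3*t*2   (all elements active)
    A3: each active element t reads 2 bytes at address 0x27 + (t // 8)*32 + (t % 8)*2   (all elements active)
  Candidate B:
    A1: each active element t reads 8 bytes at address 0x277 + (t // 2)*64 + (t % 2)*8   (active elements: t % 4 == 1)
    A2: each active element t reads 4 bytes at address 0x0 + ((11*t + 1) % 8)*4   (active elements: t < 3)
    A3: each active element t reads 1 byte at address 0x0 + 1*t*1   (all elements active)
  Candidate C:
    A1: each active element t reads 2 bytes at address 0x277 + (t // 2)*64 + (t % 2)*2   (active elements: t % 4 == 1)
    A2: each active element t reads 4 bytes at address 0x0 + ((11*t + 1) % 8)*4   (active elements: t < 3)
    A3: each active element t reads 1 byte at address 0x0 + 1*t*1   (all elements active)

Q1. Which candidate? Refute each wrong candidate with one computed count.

A: A1 gives 1 transaction, not 4
C: A1 gives 2 transactions, not 4
B: all counts match (4,1,1)

Answer: B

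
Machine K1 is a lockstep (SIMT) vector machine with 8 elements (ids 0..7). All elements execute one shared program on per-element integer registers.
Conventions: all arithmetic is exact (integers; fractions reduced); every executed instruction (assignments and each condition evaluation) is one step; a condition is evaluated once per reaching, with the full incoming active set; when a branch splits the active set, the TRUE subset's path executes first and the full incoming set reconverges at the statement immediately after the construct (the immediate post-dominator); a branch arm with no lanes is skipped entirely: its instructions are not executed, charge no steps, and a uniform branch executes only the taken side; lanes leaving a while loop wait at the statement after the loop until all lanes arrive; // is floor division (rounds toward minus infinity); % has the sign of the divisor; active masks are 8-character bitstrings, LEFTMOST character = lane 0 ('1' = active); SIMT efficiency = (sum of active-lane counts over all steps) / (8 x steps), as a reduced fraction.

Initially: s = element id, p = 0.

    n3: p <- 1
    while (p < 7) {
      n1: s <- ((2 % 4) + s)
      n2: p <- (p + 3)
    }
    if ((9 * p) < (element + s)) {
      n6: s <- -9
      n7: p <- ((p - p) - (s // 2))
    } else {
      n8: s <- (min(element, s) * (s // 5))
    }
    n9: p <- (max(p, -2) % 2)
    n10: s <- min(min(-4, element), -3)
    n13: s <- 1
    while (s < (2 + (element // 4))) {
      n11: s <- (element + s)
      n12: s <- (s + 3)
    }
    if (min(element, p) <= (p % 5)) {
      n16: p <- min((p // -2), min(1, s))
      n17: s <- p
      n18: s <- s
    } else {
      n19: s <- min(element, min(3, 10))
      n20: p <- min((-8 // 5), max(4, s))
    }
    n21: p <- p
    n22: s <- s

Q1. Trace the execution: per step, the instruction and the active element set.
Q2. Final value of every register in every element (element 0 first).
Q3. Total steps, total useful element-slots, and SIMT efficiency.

step 0: p <- 1                       11111111
step 1: eval (p < 7)                 11111111
step 2: s <- ((2 % 4) + s)           11111111
step 3: p <- (p + 3)                 11111111
step 4: eval (p < 7)                 11111111
step 5: s <- ((2 % 4) + s)           11111111
step 6: p <- (p + 3)                 11111111
step 7: eval (p < 7)                 11111111
step 8: eval ((9 * p) < (element + s)) 11111111
step 9: s <- (min(element, s) * (s // 5)) 11111111
step 10: p <- (max(p, -2) % 2)        11111111
step 11: s <- min(min(-4, element), -3) 11111111
step 12: s <- 1                       11111111
step 13: eval (s < (2 + (element // 4))) 11111111
step 14: s <- (element + s)           11111111
step 15: s <- (s + 3)                 11111111
step 16: eval (s < (2 + (element // 4))) 11111111
step 17: eval (min(element, p) <= (p % 5)) 11111111
step 18: p <- min((p // -2), min(1, s)) 11111111
step 19: s <- p                       11111111
step 20: s <- s                       11111111
step 21: p <- p                       11111111
step 22: s <- s                       11111111

Answer: 23 steps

s: -1,-1,-1,-1,-1,-1,-1,-1
p: -1,-1,-1,-1,-1,-1,-1,-1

steps = 23; useful = 184; efficiency = 184/184 = 1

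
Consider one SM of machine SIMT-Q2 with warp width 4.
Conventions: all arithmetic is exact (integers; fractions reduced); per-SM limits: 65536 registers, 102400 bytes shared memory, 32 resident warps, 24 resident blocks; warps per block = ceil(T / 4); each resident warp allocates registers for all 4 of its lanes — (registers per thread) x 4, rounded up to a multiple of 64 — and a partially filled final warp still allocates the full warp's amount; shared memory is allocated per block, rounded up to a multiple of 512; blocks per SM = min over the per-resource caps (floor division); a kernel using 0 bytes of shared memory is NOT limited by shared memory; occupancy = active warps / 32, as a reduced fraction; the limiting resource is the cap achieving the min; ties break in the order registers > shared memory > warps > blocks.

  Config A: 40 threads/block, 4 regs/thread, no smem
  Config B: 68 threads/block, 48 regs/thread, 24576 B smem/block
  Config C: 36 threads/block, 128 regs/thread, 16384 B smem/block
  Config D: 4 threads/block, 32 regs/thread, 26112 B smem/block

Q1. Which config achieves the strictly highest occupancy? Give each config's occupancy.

occupancies: A 15/16, B 17/32, C 27/32, D 3/32

Answer: A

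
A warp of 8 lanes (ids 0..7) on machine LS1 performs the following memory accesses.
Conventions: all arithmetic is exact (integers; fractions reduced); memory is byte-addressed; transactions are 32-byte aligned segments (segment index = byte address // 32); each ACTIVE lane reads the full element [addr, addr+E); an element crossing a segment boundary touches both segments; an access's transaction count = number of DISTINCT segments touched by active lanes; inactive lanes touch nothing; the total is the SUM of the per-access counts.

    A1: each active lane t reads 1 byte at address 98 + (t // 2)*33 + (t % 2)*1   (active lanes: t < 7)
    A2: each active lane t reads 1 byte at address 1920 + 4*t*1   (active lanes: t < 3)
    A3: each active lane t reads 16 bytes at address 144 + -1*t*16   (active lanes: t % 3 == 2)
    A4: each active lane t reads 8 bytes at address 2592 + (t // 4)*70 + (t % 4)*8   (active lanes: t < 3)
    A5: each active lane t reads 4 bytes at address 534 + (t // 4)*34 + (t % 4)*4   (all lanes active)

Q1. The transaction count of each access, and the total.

A1: 4 transactions
A2: 1 transaction
A3: 2 transactions
A4: 1 transaction
A5: 3 transactions

Answer: 4,1,2,1,3; total 11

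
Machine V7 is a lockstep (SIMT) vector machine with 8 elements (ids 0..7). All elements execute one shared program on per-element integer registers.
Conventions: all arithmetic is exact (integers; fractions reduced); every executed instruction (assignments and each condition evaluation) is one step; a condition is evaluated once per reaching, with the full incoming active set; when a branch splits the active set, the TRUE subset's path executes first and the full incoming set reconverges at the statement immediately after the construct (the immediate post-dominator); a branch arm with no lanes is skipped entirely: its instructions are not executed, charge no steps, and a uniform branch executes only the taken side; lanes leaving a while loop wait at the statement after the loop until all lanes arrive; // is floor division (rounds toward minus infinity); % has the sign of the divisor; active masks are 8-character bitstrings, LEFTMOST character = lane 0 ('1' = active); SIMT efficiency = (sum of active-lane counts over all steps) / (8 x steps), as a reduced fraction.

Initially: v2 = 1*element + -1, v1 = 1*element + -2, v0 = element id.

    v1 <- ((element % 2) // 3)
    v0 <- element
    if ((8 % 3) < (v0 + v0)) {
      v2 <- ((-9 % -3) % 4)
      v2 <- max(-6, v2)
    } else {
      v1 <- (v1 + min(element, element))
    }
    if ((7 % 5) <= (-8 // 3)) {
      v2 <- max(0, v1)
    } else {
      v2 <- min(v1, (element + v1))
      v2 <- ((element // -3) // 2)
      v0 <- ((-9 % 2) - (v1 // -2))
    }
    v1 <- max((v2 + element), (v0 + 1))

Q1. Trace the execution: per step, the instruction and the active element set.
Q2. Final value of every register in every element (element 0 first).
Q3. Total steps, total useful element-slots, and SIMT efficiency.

step 0: v1 <- ((element % 2) // 3)   11111111
step 1: v0 <- element                11111111
step 2: eval ((8 % 3) < (v0 + v0))   11111111
step 3: v2 <- ((-9 % -3) % 4)        00111111
step 4: v2 <- max(-6, v2)            00111111
step 5: v1 <- (v1 + min(element, element)) 11000000
step 6: eval ((7 % 5) <= (-8 // 3))  11111111
step 7: v2 <- min(v1, (element + v1)) 11111111
step 8: v2 <- ((element // -3) // 2) 11111111
step 9: v0 <- ((-9 % 2) - (v1 // -2)) 11111111
step 10: v1 <- max((v2 + element), (v0 + 1)) 11111111

Answer: 11 steps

v2: 0,-1,-1,-1,-1,-1,-1,-2
v1: 2,3,2,2,3,4,5,5
v0: 1,2,1,1,1,1,1,1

steps = 11; useful = 78; efficiency = 78/88 = 39/44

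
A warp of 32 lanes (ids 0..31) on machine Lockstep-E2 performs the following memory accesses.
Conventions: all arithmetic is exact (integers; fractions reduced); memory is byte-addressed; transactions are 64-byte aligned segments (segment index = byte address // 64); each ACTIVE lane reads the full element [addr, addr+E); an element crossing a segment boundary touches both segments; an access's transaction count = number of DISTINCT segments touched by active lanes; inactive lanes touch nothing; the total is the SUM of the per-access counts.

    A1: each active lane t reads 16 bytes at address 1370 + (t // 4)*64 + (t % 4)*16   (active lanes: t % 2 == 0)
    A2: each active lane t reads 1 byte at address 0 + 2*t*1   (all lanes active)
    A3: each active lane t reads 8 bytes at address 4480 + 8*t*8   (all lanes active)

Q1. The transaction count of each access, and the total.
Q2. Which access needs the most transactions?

A1: 9 transactions
A2: 1 transaction
A3: 32 transactions

Answer: 9,1,32; total 42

Answer: A3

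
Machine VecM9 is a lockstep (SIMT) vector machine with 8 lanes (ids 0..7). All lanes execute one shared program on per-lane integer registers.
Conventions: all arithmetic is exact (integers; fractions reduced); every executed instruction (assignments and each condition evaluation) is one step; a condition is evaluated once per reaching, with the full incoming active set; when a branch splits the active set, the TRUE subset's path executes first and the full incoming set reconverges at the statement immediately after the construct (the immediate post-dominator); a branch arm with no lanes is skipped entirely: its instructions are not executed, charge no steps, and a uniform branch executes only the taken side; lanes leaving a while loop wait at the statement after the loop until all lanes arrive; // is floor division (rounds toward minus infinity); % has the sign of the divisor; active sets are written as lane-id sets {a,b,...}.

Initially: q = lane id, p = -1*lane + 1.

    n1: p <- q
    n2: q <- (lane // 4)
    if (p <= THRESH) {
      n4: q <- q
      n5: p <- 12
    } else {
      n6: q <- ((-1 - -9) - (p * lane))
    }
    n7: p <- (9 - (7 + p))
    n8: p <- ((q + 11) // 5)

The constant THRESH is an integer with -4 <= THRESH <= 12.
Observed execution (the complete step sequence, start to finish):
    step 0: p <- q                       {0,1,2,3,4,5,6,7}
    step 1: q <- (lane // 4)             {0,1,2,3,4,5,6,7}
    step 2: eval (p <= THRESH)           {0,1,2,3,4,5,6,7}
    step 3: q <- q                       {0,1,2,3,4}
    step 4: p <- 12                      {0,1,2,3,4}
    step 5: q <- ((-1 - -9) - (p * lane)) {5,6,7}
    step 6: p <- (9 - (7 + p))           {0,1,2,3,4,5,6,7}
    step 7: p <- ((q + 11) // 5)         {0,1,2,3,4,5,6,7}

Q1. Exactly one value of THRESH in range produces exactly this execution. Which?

Answer: THRESH = 4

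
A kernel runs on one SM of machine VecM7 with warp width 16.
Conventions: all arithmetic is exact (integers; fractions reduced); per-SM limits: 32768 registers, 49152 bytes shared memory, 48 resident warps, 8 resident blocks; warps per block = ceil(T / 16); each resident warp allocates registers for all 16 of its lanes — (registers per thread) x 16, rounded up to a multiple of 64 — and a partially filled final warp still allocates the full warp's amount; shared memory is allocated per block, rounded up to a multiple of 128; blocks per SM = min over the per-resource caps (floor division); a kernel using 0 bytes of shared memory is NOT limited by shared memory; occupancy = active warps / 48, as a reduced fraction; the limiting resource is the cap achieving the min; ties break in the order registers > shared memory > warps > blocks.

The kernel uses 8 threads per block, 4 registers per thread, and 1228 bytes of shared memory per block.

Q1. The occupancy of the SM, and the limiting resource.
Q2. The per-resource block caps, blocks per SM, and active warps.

Answer: occupancy 1/6, limited by blocks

registers: 512 blocks
shared memory: 38 blocks
warps: 48 blocks
blocks: 8 blocks

Answer: 8 blocks, 8 active warps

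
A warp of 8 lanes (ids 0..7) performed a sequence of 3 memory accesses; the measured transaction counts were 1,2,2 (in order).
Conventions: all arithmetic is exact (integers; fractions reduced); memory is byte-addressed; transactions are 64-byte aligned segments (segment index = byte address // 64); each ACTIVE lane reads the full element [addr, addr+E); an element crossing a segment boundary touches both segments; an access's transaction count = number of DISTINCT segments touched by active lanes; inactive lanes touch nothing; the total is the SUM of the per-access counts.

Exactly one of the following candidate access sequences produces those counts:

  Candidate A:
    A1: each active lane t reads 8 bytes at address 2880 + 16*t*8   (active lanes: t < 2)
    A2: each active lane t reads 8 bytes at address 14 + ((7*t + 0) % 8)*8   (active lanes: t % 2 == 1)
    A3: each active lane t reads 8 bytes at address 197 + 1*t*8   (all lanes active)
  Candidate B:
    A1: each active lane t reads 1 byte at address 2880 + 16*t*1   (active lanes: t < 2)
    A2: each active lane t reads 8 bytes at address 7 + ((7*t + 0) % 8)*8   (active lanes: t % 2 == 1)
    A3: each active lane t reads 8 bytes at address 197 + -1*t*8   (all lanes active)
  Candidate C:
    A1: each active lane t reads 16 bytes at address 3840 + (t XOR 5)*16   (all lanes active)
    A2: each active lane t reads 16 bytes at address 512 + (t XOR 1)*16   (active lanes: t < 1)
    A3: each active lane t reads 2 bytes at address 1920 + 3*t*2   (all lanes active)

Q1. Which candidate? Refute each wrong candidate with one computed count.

A: A1 gives 2 transactions, not 1
C: A1 gives 2 transactions, not 1
B: all counts match (1,2,2)

Answer: B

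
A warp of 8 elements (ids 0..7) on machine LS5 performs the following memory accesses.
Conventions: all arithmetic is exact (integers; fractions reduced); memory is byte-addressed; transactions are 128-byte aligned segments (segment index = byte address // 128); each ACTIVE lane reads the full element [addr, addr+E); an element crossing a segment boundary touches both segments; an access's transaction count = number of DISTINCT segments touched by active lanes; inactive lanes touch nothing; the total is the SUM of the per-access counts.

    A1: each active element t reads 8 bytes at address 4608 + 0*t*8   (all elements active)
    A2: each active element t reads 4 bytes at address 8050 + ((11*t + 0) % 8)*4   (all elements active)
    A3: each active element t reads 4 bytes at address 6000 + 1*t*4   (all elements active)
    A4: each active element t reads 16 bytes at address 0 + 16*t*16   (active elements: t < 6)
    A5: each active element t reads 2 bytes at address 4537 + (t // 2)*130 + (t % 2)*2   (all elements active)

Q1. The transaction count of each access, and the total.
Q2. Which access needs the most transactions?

A1: 1 transaction
A2: 2 transactions
A3: 2 transactions
A4: 6 transactions
A5: 4 transactions

Answer: 1,2,2,6,4; total 15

Answer: A4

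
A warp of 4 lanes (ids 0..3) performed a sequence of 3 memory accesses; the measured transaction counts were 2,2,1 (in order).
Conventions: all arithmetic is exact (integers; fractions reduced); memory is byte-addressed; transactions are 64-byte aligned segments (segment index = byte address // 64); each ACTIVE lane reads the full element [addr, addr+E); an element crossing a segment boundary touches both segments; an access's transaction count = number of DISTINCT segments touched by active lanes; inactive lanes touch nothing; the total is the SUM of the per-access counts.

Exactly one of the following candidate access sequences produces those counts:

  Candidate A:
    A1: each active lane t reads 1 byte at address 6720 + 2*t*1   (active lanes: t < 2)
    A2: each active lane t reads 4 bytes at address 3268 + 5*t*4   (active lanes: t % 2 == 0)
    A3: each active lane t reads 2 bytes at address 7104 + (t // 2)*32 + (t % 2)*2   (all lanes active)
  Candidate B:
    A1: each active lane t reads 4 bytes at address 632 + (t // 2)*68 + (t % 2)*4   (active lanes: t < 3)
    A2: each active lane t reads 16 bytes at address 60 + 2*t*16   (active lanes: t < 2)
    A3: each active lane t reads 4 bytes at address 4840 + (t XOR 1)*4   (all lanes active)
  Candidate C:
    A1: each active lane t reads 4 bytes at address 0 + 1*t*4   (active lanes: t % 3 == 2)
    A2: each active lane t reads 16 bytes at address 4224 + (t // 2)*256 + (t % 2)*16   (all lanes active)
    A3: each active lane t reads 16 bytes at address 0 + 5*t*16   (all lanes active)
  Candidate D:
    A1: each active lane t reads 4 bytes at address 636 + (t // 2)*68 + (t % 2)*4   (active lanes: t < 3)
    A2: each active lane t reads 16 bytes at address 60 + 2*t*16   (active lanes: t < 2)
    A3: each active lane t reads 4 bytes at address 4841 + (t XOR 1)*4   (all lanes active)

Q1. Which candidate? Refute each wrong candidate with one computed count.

A: A1 gives 1 transaction, not 2
C: A1 gives 1 transaction, not 2
D: A1 gives 3 transactions, not 2
B: all counts match (2,2,1)

Answer: B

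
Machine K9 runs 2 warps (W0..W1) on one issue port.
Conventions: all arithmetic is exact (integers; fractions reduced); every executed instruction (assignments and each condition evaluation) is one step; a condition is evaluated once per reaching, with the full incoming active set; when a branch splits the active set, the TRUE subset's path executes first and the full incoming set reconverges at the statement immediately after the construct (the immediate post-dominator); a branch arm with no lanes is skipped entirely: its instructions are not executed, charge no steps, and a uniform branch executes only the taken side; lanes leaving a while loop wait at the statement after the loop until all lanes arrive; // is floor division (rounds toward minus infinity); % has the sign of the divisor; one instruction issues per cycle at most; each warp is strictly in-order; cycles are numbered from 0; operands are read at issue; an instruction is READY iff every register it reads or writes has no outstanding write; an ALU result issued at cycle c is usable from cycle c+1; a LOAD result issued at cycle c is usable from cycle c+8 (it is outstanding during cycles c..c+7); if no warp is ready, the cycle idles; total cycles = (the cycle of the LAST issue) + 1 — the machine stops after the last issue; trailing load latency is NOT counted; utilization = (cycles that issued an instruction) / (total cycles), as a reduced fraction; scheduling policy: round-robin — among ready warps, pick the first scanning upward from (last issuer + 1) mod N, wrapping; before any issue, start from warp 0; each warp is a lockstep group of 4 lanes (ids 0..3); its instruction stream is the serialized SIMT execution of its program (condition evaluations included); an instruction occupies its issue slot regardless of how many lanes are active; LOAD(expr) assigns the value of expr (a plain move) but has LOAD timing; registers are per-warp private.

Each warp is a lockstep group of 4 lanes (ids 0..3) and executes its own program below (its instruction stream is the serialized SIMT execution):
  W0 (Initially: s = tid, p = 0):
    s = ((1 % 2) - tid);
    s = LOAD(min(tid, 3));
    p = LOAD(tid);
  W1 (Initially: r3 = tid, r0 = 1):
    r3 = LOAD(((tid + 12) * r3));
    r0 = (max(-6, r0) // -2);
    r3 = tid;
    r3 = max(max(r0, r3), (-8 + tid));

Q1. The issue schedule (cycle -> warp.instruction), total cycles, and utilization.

cycle 0: W0.I0
cycle 1: W1.I0
cycle 2: W0.I1
cycle 3: W1.I1
cycle 4: W0.I2
cycle 5: idle
cycle 6: idle
cycle 7: idle
cycle 8: idle
cycle 9: W1.I2
cycle 10: W1.I3

Answer: 11 cycles, utilization 7/11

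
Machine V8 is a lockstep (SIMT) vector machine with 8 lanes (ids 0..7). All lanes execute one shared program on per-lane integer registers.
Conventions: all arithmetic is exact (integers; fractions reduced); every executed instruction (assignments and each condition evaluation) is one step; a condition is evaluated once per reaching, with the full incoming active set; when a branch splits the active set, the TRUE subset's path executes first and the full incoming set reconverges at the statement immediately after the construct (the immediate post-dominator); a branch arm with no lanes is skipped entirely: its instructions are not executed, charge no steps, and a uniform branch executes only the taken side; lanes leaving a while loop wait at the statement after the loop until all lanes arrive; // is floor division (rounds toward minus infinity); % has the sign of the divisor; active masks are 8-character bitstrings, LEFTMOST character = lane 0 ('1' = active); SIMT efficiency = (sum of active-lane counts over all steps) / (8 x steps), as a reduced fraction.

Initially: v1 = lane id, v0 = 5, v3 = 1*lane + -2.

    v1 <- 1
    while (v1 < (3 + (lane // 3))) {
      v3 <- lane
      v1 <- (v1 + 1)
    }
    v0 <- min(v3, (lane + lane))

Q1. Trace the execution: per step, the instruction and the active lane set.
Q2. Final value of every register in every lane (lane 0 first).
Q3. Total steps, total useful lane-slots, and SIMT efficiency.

step 0: v1 <- 1                      11111111
step 1: eval (v1 < (3 + (lane // 3))) 11111111
step 2: v3 <- lane                   11111111
step 3: v1 <- (v1 + 1)               11111111
step 4: eval (v1 < (3 + (lane // 3))) 11111111
step 5: v3 <- lane                   11111111
step 6: v1 <- (v1 + 1)               11111111
step 7: eval (v1 < (3 + (lane // 3))) 11111111
step 8: v3 <- lane                   00011111
step 9: v1 <- (v1 + 1)               00011111
step 10: eval (v1 < (3 + (lane // 3))) 00011111
step 11: v3 <- lane                   00000011
step 12: v1 <- (v1 + 1)               00000011
step 13: eval (v1 < (3 + (lane // 3))) 00000011
step 14: v0 <- min(v3, (lane + lane)) 11111111

Answer: 15 steps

v1: 3,3,3,4,4,4,5,5
v0: 0,1,2,3,4,5,6,7
v3: 0,1,2,3,4,5,6,7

steps = 15; useful = 93; efficiency = 93/120 = 31/40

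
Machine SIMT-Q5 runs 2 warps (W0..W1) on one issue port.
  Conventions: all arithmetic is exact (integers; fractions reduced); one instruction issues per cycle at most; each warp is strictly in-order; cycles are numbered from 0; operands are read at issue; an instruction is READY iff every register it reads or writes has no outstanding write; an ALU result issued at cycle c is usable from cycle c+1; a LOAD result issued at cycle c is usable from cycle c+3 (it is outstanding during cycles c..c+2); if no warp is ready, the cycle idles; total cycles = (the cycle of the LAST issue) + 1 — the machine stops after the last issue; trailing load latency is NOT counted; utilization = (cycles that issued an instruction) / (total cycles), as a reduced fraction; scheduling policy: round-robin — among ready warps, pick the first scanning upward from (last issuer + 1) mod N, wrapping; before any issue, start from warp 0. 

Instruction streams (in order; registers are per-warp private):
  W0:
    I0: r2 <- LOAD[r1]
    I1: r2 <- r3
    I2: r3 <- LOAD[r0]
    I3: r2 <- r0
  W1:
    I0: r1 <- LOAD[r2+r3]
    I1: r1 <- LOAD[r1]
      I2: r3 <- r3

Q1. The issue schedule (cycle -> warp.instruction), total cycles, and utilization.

cycle 0: W0.I0
cycle 1: W1.I0
cycle 2: idle
cycle 3: W0.I1
cycle 4: W1.I1
cycle 5: W0.I2
cycle 6: W1.I2
cycle 7: W0.I3

Answer: 8 cycles, utilization 7/8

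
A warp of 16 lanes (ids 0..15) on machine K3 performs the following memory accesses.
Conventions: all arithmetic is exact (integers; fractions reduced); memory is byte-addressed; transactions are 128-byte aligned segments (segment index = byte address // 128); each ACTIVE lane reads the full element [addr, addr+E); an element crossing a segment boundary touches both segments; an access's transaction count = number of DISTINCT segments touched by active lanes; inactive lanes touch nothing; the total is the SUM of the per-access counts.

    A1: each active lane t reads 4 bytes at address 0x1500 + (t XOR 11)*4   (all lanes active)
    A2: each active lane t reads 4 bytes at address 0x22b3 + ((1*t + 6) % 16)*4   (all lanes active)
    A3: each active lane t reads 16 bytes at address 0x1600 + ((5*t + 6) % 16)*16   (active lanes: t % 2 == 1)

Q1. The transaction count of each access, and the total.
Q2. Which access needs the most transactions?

A1: 1 transaction
A2: 1 transaction
A3: 2 transactions

Answer: 1,1,2; total 4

Answer: A3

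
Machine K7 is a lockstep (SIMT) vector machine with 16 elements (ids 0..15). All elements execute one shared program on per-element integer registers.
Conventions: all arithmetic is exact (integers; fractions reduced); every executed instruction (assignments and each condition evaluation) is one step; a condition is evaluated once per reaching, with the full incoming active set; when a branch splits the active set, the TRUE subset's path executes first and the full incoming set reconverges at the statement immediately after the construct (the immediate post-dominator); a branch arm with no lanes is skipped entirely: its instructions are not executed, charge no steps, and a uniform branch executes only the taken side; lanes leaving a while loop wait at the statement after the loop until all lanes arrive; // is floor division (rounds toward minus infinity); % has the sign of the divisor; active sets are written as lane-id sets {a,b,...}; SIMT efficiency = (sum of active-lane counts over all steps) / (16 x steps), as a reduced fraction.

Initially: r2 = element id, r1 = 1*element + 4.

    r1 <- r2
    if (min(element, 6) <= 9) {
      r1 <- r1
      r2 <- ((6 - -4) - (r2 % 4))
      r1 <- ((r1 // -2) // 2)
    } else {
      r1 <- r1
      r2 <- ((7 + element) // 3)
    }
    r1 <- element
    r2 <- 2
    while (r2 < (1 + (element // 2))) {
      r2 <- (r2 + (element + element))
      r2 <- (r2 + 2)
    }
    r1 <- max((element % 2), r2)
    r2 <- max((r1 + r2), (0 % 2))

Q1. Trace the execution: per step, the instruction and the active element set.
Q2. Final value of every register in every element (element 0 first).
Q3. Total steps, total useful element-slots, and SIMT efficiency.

step 0: r1 <- r2                     {0,1,2,3,4,5,6,7,8,9,10,11,12,13,14,15}
step 1: eval (min(element, 6) <= 9)  {0,1,2,3,4,5,6,7,8,9,10,11,12,13,14,15}
step 2: r1 <- r1                     {0,1,2,3,4,5,6,7,8,9,10,11,12,13,14,15}
step 3: r2 <- ((6 - -4) - (r2 % 4))  {0,1,2,3,4,5,6,7,8,9,10,11,12,13,14,15}
step 4: r1 <- ((r1 // -2) // 2)      {0,1,2,3,4,5,6,7,8,9,10,11,12,13,14,15}
step 5: r1 <- element                {0,1,2,3,4,5,6,7,8,9,10,11,12,13,14,15}
step 6: r2 <- 2                      {0,1,2,3,4,5,6,7,8,9,10,11,12,13,14,15}
step 7: eval (r2 < (1 + (element // 2))) {0,1,2,3,4,5,6,7,8,9,10,11,12,13,14,15}
step 8: r2 <- (r2 + (element + element)) {4,5,6,7,8,9,10,11,12,13,14,15}
step 9: r2 <- (r2 + 2)               {4,5,6,7,8,9,10,11,12,13,14,15}
step 10: eval (r2 < (1 + (element // 2))) {4,5,6,7,8,9,10,11,12,13,14,15}
step 11: r1 <- max((element % 2), r2) {0,1,2,3,4,5,6,7,8,9,10,11,12,13,14,15}
step 12: r2 <- max((r1 + r2), (0 % 2)) {0,1,2,3,4,5,6,7,8,9,10,11,12,13,14,15}

Answer: 13 steps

r2: 4,4,4,4,24,28,32,36,40,44,48,52,56,60,64,68
r1: 2,2,2,2,12,14,16,18,20,22,24,26,28,30,32,34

steps = 13; useful = 196; efficiency = 196/208 = 49/52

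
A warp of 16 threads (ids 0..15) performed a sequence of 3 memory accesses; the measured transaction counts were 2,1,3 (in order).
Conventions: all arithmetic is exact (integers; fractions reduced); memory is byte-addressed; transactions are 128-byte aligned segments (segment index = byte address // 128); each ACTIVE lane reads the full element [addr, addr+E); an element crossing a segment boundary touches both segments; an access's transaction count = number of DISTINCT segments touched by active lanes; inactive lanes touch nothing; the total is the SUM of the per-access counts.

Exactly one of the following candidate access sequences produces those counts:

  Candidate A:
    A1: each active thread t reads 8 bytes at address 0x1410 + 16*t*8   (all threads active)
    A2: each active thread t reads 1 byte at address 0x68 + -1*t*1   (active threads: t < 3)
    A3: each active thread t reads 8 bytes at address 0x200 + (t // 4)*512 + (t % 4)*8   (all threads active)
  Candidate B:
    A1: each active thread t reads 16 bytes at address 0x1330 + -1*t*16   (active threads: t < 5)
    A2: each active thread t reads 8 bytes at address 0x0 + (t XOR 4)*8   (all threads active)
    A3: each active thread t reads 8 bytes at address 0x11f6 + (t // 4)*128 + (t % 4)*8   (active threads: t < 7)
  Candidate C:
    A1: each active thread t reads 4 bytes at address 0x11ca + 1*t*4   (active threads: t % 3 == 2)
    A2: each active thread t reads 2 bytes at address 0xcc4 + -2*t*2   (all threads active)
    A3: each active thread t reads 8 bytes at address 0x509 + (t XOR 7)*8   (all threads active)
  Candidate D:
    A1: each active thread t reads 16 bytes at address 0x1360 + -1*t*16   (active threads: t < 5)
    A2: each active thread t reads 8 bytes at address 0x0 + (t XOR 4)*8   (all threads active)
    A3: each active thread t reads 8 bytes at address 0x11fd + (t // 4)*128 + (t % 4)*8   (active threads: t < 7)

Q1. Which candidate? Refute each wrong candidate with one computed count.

A: A1 gives 16 transactions, not 2
C: A3 gives 2 transactions, not 3
D: A1 gives 1 transaction, not 2
B: all counts match (2,1,3)

Answer: B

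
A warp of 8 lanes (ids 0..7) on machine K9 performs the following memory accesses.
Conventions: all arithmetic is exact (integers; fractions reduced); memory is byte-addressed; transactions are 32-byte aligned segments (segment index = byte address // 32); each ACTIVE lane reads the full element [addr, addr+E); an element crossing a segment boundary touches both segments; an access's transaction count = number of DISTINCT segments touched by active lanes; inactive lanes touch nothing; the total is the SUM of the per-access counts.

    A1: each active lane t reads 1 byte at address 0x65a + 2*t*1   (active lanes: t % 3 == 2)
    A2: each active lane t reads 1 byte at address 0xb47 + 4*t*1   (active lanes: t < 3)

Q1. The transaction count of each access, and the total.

A1: 2 transactions
A2: 1 transaction

Answer: 2,1; total 3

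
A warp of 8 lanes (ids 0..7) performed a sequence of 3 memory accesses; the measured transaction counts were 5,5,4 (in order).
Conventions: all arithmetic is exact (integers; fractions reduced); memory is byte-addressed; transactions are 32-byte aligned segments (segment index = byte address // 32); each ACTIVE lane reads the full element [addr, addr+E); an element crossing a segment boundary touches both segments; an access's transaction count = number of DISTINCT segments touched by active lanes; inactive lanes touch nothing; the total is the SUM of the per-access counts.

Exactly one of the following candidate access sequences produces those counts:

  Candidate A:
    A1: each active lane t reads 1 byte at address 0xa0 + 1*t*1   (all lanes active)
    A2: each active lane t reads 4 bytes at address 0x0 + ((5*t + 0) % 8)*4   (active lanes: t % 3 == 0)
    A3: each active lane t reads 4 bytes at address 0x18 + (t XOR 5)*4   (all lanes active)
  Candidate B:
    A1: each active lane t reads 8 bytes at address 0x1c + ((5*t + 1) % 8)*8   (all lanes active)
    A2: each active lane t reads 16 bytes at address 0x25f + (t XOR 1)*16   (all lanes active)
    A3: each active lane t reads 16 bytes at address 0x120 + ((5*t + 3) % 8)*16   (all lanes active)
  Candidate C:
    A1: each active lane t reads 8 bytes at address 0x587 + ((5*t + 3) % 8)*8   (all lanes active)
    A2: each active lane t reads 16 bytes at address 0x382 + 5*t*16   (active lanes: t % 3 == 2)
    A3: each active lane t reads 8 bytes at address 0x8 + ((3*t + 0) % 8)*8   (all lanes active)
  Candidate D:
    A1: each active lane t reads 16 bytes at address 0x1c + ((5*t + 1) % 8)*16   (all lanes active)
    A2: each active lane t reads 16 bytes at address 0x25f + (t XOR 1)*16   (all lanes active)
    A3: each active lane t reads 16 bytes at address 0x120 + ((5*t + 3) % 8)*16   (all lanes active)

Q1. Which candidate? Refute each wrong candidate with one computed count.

A: A1 gives 1 transaction, not 5
B: A1 gives 3 transactions, not 5
C: A1 gives 3 transactions, not 5
D: all counts match (5,5,4)

Answer: D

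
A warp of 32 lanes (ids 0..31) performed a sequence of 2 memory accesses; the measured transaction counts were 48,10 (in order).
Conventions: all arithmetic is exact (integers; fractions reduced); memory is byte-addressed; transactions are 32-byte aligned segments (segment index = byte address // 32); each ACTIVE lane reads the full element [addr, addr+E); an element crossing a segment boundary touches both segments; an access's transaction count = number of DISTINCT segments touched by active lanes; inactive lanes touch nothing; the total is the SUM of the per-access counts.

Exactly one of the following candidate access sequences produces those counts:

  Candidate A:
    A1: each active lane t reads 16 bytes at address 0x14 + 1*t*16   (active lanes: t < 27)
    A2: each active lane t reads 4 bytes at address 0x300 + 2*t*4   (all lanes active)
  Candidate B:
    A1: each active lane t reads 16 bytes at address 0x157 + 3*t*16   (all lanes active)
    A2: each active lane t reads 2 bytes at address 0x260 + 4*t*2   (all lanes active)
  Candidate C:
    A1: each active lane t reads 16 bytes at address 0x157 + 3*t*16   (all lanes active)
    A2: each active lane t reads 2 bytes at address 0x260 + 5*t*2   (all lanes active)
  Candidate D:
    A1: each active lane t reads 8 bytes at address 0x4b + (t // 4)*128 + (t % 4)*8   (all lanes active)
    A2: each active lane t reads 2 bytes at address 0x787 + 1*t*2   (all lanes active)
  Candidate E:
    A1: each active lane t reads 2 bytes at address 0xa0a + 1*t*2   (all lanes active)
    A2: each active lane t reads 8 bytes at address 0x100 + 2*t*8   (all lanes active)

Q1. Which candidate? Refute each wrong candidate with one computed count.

A: A1 gives 15 transactions, not 48
B: A2 gives 8 transactions, not 10
D: A1 gives 16 transactions, not 48
E: A1 gives 3 transactions, not 48
C: all counts match (48,10)

Answer: C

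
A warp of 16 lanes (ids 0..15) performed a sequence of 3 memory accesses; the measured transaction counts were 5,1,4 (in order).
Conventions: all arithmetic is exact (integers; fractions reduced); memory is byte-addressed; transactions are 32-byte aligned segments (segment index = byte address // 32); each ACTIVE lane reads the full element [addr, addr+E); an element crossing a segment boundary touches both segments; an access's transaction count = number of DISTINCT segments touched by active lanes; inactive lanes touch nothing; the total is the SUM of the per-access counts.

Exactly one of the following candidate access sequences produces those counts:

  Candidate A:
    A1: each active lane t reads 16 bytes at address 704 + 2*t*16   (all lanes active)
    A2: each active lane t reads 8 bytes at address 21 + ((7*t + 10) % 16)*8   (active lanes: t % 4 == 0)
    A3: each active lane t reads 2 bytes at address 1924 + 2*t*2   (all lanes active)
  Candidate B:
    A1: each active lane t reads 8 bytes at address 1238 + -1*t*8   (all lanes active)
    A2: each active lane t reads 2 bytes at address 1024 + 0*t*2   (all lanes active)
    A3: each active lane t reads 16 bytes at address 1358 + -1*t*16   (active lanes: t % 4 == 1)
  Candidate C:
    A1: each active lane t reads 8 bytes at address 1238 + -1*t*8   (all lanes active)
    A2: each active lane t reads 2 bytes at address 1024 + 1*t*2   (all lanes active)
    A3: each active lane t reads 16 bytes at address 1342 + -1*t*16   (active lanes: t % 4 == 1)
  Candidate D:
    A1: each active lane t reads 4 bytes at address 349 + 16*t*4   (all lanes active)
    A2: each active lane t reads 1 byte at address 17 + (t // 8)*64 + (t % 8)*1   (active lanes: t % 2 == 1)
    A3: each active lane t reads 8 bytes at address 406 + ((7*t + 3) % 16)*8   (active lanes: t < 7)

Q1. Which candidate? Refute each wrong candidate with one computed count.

A: A1 gives 16 transactions, not 5
B: A3 gives 8 transactions, not 4
D: A1 gives 32 transactions, not 5
C: all counts match (5,1,4)

Answer: C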